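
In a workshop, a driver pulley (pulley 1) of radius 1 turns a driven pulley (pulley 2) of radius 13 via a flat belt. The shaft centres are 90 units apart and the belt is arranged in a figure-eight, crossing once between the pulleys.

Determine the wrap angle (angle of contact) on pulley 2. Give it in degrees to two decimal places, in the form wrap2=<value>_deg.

crossed belt: β = asin((r1+r2)/C) = asin(14/90) = 8.9490°
wrap1 = wrap2 = π + 2β = 197.8980°

wrap2=197.90_deg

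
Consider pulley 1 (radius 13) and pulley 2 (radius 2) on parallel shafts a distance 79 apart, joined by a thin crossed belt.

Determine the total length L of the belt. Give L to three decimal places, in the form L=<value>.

crossed belt: β = asin((r1+r2)/C) = asin(15/79) = 10.9454°
wrap1 = wrap2 = π + 2β = 201.8908°
tangent length = C·cosβ = 77.5629
L = (r1+r2)·wrap + 2·C·cosβ = 15·3.5237 + 2·77.5629 = 207.9806

L=207.981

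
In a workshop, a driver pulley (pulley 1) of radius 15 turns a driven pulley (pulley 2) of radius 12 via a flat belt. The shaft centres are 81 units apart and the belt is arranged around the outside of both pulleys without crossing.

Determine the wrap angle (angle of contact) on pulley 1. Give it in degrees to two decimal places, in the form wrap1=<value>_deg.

wrap1=184.25_deg

open belt: β = asin((r2−r1)/C) = asin(-3/81) = -2.1226°
wrap1 = π − 2β = 184.2451°
wrap2 = π + 2β = 175.7549°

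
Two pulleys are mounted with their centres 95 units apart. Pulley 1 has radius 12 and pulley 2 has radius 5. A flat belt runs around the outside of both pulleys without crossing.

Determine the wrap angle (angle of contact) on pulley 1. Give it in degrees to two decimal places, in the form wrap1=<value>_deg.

open belt: β = asin((r2−r1)/C) = asin(-7/95) = -4.2256°
wrap1 = π − 2β = 188.4512°
wrap2 = π + 2β = 171.5488°

wrap1=188.45_deg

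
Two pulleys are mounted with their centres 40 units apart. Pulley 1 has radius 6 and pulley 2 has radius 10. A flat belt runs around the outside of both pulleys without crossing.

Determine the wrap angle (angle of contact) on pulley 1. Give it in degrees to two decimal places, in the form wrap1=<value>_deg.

open belt: β = asin((r2−r1)/C) = asin(4/40) = 5.7392°
wrap1 = π − 2β = 168.5217°
wrap2 = π + 2β = 191.4783°

wrap1=168.52_deg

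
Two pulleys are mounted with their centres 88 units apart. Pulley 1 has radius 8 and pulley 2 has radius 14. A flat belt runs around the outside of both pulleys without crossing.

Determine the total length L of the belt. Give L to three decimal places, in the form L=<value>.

L=245.524

open belt: β = asin((r2−r1)/C) = asin(6/88) = 3.9096°
wrap1 = π − 2β = 172.1809°
wrap2 = π + 2β = 187.8191°
tangent length = C·cosβ = 87.7952
L = r1·wrap1 + r2·wrap2 + 2·C·cosβ = 8·3.0051 + 14·3.2781 + 2·87.7952 = 245.5243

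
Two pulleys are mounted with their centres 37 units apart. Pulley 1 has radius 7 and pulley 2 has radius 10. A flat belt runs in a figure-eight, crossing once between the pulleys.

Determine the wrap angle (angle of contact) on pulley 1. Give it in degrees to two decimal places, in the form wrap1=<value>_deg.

crossed belt: β = asin((r1+r2)/C) = asin(17/37) = 27.3522°
wrap1 = wrap2 = π + 2β = 234.7045°

wrap1=234.70_deg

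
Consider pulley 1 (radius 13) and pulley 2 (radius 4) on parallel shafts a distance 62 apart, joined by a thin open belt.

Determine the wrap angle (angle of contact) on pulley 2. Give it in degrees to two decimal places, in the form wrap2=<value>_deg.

open belt: β = asin((r2−r1)/C) = asin(-9/62) = -8.3466°
wrap1 = π − 2β = 196.6932°
wrap2 = π + 2β = 163.3068°

wrap2=163.31_deg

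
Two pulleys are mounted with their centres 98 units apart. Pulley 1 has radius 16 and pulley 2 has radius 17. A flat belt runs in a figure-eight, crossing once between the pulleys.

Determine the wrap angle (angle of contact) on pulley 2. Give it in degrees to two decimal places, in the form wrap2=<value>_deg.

wrap2=219.36_deg

crossed belt: β = asin((r1+r2)/C) = asin(33/98) = 19.6781°
wrap1 = wrap2 = π + 2β = 219.3561°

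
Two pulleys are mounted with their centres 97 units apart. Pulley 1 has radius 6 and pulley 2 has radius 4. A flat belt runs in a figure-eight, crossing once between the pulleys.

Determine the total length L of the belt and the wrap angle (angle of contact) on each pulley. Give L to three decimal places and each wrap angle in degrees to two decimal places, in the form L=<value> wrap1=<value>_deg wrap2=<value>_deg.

L=226.448 wrap1=191.83_deg wrap2=191.83_deg

crossed belt: β = asin((r1+r2)/C) = asin(10/97) = 5.9173°
wrap1 = wrap2 = π + 2β = 191.8346°
tangent length = C·cosβ = 96.4832
L = (r1+r2)·wrap + 2·C·cosβ = 10·3.3481 + 2·96.4832 = 226.4478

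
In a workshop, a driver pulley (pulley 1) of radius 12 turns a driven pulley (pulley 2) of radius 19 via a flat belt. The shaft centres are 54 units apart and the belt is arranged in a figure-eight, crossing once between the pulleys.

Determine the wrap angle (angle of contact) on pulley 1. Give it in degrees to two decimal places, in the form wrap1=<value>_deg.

wrap1=250.07_deg

crossed belt: β = asin((r1+r2)/C) = asin(31/54) = 35.0348°
wrap1 = wrap2 = π + 2β = 250.0696°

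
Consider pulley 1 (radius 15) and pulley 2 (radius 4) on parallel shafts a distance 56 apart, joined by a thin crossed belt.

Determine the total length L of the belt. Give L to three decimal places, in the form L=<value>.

L=178.201

crossed belt: β = asin((r1+r2)/C) = asin(19/56) = 19.8334°
wrap1 = wrap2 = π + 2β = 219.6667°
tangent length = C·cosβ = 52.6783
L = (r1+r2)·wrap + 2·C·cosβ = 19·3.8339 + 2·52.6783 = 178.2008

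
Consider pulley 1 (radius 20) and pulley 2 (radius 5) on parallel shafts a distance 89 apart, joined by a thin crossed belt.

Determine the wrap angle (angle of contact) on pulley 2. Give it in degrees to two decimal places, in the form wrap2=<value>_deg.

wrap2=212.63_deg

crossed belt: β = asin((r1+r2)/C) = asin(25/89) = 16.3139°
wrap1 = wrap2 = π + 2β = 212.6277°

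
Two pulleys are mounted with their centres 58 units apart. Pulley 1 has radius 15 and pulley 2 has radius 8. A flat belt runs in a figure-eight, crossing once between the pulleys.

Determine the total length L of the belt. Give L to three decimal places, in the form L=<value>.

crossed belt: β = asin((r1+r2)/C) = asin(23/58) = 23.3628°
wrap1 = wrap2 = π + 2β = 226.7256°
tangent length = C·cosβ = 53.2447
L = (r1+r2)·wrap + 2·C·cosβ = 23·3.9571 + 2·53.2447 = 197.5029

L=197.503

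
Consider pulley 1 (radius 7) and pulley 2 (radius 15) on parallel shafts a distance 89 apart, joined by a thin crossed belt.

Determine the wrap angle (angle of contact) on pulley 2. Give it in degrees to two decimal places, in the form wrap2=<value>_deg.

wrap2=208.62_deg

crossed belt: β = asin((r1+r2)/C) = asin(22/89) = 14.3114°
wrap1 = wrap2 = π + 2β = 208.6227°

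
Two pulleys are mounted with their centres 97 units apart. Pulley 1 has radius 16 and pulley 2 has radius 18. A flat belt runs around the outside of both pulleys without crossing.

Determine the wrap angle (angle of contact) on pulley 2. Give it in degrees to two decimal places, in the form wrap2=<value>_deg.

wrap2=182.36_deg

open belt: β = asin((r2−r1)/C) = asin(2/97) = 1.1814°
wrap1 = π − 2β = 177.6371°
wrap2 = π + 2β = 182.3629°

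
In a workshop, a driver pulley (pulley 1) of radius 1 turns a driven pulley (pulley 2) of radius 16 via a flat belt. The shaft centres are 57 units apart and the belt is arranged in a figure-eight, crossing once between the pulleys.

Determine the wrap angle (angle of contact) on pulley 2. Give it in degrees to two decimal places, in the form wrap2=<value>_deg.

wrap2=214.70_deg

crossed belt: β = asin((r1+r2)/C) = asin(17/57) = 17.3523°
wrap1 = wrap2 = π + 2β = 214.7045°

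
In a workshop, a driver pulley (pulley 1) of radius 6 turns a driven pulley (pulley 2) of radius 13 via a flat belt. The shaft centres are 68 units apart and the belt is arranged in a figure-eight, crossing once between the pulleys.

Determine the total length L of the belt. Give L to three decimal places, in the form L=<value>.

crossed belt: β = asin((r1+r2)/C) = asin(19/68) = 16.2251°
wrap1 = wrap2 = π + 2β = 212.4502°
tangent length = C·cosβ = 65.2917
L = (r1+r2)·wrap + 2·C·cosβ = 19·3.7080 + 2·65.2917 = 201.0345

L=201.034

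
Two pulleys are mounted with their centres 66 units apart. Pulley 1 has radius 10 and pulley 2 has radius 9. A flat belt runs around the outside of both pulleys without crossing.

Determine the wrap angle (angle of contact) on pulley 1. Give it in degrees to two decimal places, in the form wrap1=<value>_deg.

wrap1=181.74_deg

open belt: β = asin((r2−r1)/C) = asin(-1/66) = -0.8682°
wrap1 = π − 2β = 181.7363°
wrap2 = π + 2β = 178.2637°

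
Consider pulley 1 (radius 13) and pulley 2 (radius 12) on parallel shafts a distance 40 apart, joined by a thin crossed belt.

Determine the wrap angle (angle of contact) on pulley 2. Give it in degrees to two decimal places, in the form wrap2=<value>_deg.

crossed belt: β = asin((r1+r2)/C) = asin(25/40) = 38.6822°
wrap1 = wrap2 = π + 2β = 257.3644°

wrap2=257.36_deg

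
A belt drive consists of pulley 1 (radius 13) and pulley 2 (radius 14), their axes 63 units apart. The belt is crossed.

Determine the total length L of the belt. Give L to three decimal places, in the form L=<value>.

L=222.582

crossed belt: β = asin((r1+r2)/C) = asin(27/63) = 25.3769°
wrap1 = wrap2 = π + 2β = 230.7539°
tangent length = C·cosβ = 56.9210
L = (r1+r2)·wrap + 2·C·cosβ = 27·4.0274 + 2·56.9210 = 222.5822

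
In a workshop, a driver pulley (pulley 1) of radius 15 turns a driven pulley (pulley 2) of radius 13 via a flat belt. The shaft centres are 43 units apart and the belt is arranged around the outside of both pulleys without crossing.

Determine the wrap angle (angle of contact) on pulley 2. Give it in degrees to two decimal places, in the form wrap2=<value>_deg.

open belt: β = asin((r2−r1)/C) = asin(-2/43) = -2.6659°
wrap1 = π − 2β = 185.3318°
wrap2 = π + 2β = 174.6682°

wrap2=174.67_deg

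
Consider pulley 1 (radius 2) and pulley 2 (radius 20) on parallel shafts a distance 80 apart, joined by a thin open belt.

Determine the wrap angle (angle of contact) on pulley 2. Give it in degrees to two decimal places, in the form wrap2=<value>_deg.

open belt: β = asin((r2−r1)/C) = asin(18/80) = 13.0029°
wrap1 = π − 2β = 153.9942°
wrap2 = π + 2β = 206.0058°

wrap2=206.01_deg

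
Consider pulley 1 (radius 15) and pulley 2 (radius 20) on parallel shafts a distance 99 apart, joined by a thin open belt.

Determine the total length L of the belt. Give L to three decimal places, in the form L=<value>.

open belt: β = asin((r2−r1)/C) = asin(5/99) = 2.8950°
wrap1 = π − 2β = 174.2101°
wrap2 = π + 2β = 185.7899°
tangent length = C·cosβ = 98.8737
L = r1·wrap1 + r2·wrap2 + 2·C·cosβ = 15·3.0405 + 20·3.2426 + 2·98.8737 = 308.2083

L=308.208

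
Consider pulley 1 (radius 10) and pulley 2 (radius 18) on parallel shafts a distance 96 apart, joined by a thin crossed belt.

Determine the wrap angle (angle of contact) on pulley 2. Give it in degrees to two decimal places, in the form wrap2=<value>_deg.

wrap2=213.92_deg

crossed belt: β = asin((r1+r2)/C) = asin(28/96) = 16.9578°
wrap1 = wrap2 = π + 2β = 213.9155°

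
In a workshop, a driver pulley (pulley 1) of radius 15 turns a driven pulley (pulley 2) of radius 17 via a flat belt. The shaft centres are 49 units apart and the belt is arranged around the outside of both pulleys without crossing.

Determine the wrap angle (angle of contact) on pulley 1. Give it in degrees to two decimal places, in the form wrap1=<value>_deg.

wrap1=175.32_deg

open belt: β = asin((r2−r1)/C) = asin(2/49) = 2.3393°
wrap1 = π − 2β = 175.3215°
wrap2 = π + 2β = 184.6785°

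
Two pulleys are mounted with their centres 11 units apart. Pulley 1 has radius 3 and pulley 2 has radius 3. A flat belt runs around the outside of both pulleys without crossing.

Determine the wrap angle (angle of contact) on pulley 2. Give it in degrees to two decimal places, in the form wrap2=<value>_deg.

open belt: β = asin((r2−r1)/C) = asin(0/11) = 0.0000°
wrap1 = π − 2β = 180.0000°
wrap2 = π + 2β = 180.0000°

wrap2=180.00_deg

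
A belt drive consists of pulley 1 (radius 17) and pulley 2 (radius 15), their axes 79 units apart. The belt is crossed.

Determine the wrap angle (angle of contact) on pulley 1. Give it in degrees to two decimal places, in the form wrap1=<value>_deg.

wrap1=227.79_deg

crossed belt: β = asin((r1+r2)/C) = asin(32/79) = 23.8951°
wrap1 = wrap2 = π + 2β = 227.7902°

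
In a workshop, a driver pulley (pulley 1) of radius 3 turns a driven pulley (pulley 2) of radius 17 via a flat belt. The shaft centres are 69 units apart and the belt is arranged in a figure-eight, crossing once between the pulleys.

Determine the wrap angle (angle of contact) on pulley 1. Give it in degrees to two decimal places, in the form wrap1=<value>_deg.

crossed belt: β = asin((r1+r2)/C) = asin(20/69) = 16.8493°
wrap1 = wrap2 = π + 2β = 213.6986°

wrap1=213.70_deg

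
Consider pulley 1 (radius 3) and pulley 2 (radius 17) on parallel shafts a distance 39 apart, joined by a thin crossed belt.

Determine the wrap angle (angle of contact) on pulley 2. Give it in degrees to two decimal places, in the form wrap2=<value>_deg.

wrap2=241.70_deg

crossed belt: β = asin((r1+r2)/C) = asin(20/39) = 30.8519°
wrap1 = wrap2 = π + 2β = 241.7038°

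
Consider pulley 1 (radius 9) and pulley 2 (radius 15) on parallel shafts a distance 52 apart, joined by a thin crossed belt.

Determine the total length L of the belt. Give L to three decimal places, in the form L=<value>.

L=190.686

crossed belt: β = asin((r1+r2)/C) = asin(24/52) = 27.4864°
wrap1 = wrap2 = π + 2β = 234.9729°
tangent length = C·cosβ = 46.1303
L = (r1+r2)·wrap + 2·C·cosβ = 24·4.1010 + 2·46.1303 = 190.6857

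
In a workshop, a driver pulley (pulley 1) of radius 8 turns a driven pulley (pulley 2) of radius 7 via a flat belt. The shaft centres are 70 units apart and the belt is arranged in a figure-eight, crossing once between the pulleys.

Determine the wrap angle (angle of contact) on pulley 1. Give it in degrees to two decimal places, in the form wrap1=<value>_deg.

crossed belt: β = asin((r1+r2)/C) = asin(15/70) = 12.3736°
wrap1 = wrap2 = π + 2β = 204.7473°

wrap1=204.75_deg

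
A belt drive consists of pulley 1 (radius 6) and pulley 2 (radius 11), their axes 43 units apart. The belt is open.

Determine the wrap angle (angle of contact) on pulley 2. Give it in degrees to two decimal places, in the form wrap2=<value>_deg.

open belt: β = asin((r2−r1)/C) = asin(5/43) = 6.6774°
wrap1 = π − 2β = 166.6452°
wrap2 = π + 2β = 193.3548°

wrap2=193.35_deg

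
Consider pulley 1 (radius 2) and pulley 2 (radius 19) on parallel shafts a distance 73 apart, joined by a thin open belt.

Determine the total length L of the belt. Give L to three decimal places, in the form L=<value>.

L=215.951

open belt: β = asin((r2−r1)/C) = asin(17/73) = 13.4665°
wrap1 = π − 2β = 153.0670°
wrap2 = π + 2β = 206.9330°
tangent length = C·cosβ = 70.9930
L = r1·wrap1 + r2·wrap2 + 2·C·cosβ = 2·2.6715 + 19·3.6117 + 2·70.9930 = 215.9505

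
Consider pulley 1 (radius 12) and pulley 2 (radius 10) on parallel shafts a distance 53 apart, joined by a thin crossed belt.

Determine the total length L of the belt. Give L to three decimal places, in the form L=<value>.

crossed belt: β = asin((r1+r2)/C) = asin(22/53) = 24.5253°
wrap1 = wrap2 = π + 2β = 229.0505°
tangent length = C·cosβ = 48.2183
L = (r1+r2)·wrap + 2·C·cosβ = 22·3.9977 + 2·48.2183 = 184.3856

L=184.386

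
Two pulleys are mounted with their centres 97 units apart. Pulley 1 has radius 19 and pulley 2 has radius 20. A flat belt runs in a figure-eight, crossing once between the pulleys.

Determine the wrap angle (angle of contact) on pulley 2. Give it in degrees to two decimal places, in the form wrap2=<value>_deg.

wrap2=227.41_deg

crossed belt: β = asin((r1+r2)/C) = asin(39/97) = 23.7071°
wrap1 = wrap2 = π + 2β = 227.4143°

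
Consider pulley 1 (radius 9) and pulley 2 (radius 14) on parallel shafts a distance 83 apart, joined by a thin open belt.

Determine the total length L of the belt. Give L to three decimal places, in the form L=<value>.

open belt: β = asin((r2−r1)/C) = asin(5/83) = 3.4536°
wrap1 = π − 2β = 173.0927°
wrap2 = π + 2β = 186.9073°
tangent length = C·cosβ = 82.8493
L = r1·wrap1 + r2·wrap2 + 2·C·cosβ = 9·3.0210 + 14·3.2621 + 2·82.8493 = 238.5579

L=238.558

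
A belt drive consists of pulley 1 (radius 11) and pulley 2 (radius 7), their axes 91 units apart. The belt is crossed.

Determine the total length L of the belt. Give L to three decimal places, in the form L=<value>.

L=242.121

crossed belt: β = asin((r1+r2)/C) = asin(18/91) = 11.4085°
wrap1 = wrap2 = π + 2β = 202.8169°
tangent length = C·cosβ = 89.2020
L = (r1+r2)·wrap + 2·C·cosβ = 18·3.5398 + 2·89.2020 = 242.1209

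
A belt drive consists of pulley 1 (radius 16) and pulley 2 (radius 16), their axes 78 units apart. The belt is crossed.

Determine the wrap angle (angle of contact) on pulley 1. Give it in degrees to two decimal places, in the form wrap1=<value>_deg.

wrap1=228.44_deg

crossed belt: β = asin((r1+r2)/C) = asin(32/78) = 24.2209°
wrap1 = wrap2 = π + 2β = 228.4419°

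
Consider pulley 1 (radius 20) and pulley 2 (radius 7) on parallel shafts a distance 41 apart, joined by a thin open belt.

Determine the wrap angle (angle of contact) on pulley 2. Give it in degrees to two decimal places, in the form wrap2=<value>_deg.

wrap2=143.03_deg

open belt: β = asin((r2−r1)/C) = asin(-13/41) = -18.4860°
wrap1 = π − 2β = 216.9720°
wrap2 = π + 2β = 143.0280°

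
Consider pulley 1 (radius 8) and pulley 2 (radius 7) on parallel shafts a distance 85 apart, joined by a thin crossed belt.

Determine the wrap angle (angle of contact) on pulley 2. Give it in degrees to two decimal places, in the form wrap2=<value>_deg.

wrap2=200.33_deg

crossed belt: β = asin((r1+r2)/C) = asin(15/85) = 10.1642°
wrap1 = wrap2 = π + 2β = 200.3285°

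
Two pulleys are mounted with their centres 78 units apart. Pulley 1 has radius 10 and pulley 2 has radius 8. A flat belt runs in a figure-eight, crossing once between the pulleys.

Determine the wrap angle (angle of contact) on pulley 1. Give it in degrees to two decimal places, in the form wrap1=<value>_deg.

wrap1=206.68_deg

crossed belt: β = asin((r1+r2)/C) = asin(18/78) = 13.3424°
wrap1 = wrap2 = π + 2β = 206.6847°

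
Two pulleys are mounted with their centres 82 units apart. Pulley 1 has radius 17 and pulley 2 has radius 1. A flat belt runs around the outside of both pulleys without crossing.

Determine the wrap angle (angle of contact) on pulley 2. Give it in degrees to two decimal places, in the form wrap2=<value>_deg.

wrap2=157.50_deg

open belt: β = asin((r2−r1)/C) = asin(-16/82) = -11.2518°
wrap1 = π − 2β = 202.5037°
wrap2 = π + 2β = 157.4963°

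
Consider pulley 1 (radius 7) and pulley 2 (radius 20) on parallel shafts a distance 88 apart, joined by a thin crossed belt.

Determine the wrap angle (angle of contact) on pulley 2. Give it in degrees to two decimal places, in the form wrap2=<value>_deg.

wrap2=215.74_deg

crossed belt: β = asin((r1+r2)/C) = asin(27/88) = 17.8676°
wrap1 = wrap2 = π + 2β = 215.7352°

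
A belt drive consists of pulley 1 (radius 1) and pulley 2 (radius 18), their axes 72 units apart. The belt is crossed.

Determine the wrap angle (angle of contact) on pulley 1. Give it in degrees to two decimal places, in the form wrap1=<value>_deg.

wrap1=210.60_deg

crossed belt: β = asin((r1+r2)/C) = asin(19/72) = 15.3009°
wrap1 = wrap2 = π + 2β = 210.6019°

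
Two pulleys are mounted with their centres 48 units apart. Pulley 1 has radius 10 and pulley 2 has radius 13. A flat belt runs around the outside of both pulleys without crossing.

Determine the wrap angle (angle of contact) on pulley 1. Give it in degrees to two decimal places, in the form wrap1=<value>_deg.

wrap1=172.83_deg

open belt: β = asin((r2−r1)/C) = asin(3/48) = 3.5833°
wrap1 = π − 2β = 172.8334°
wrap2 = π + 2β = 187.1666°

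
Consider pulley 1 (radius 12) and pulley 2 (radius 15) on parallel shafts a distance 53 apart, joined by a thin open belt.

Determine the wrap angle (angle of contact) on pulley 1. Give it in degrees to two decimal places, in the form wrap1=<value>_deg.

open belt: β = asin((r2−r1)/C) = asin(3/53) = 3.2449°
wrap1 = π − 2β = 173.5102°
wrap2 = π + 2β = 186.4898°

wrap1=173.51_deg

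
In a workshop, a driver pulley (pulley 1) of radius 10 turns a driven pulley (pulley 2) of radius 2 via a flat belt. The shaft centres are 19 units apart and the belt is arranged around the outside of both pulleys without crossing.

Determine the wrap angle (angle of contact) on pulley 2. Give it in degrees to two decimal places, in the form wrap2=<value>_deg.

open belt: β = asin((r2−r1)/C) = asin(-8/19) = -24.9011°
wrap1 = π − 2β = 229.8021°
wrap2 = π + 2β = 130.1979°

wrap2=130.20_deg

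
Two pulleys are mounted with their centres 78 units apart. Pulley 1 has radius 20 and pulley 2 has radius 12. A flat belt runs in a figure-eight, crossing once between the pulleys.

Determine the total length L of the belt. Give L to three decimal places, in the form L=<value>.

crossed belt: β = asin((r1+r2)/C) = asin(32/78) = 24.2209°
wrap1 = wrap2 = π + 2β = 228.4419°
tangent length = C·cosβ = 71.1337
L = (r1+r2)·wrap + 2·C·cosβ = 32·3.9871 + 2·71.1337 = 269.8534

L=269.853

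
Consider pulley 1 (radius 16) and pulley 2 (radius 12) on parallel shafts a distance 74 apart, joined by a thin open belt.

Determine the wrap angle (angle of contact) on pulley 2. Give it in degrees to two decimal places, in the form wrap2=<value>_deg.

wrap2=173.80_deg

open belt: β = asin((r2−r1)/C) = asin(-4/74) = -3.0986°
wrap1 = π − 2β = 186.1972°
wrap2 = π + 2β = 173.8028°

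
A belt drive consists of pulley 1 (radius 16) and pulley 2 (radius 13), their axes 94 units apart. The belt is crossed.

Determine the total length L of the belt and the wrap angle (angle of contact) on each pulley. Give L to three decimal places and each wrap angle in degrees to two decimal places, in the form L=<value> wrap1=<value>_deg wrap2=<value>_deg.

crossed belt: β = asin((r1+r2)/C) = asin(29/94) = 17.9695°
wrap1 = wrap2 = π + 2β = 215.9390°
tangent length = C·cosβ = 89.4148
L = (r1+r2)·wrap + 2·C·cosβ = 29·3.7688 + 2·89.4148 = 288.1261

L=288.126 wrap1=215.94_deg wrap2=215.94_deg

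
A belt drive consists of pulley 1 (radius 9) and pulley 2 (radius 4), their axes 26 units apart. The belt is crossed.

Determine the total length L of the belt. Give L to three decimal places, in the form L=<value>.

crossed belt: β = asin((r1+r2)/C) = asin(13/26) = 30.0000°
wrap1 = wrap2 = π + 2β = 240.0000°
tangent length = C·cosβ = 22.5167
L = (r1+r2)·wrap + 2·C·cosβ = 13·4.1888 + 2·22.5167 = 99.4876

L=99.488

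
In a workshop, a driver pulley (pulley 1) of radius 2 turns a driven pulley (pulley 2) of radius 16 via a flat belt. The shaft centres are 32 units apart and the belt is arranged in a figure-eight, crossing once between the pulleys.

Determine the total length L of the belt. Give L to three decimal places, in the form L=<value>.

L=130.970

crossed belt: β = asin((r1+r2)/C) = asin(18/32) = 34.2289°
wrap1 = wrap2 = π + 2β = 248.4577°
tangent length = C·cosβ = 26.4575
L = (r1+r2)·wrap + 2·C·cosβ = 18·4.3364 + 2·26.4575 = 130.9703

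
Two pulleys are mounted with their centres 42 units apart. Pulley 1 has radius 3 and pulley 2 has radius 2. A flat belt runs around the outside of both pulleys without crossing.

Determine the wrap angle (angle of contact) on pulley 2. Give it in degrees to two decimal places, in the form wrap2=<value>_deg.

open belt: β = asin((r2−r1)/C) = asin(-1/42) = -1.3643°
wrap1 = π − 2β = 182.7286°
wrap2 = π + 2β = 177.2714°

wrap2=177.27_deg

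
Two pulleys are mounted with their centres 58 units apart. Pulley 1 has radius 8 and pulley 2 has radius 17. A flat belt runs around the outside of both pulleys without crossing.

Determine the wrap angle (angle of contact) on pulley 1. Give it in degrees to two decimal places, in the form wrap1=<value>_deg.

wrap1=162.15_deg

open belt: β = asin((r2−r1)/C) = asin(9/58) = 8.9268°
wrap1 = π − 2β = 162.1464°
wrap2 = π + 2β = 197.8536°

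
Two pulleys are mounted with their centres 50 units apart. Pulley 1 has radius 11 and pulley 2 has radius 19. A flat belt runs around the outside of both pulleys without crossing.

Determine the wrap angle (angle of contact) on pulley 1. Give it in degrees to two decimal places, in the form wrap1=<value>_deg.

open belt: β = asin((r2−r1)/C) = asin(8/50) = 9.2069°
wrap1 = π − 2β = 161.5862°
wrap2 = π + 2β = 198.4138°

wrap1=161.59_deg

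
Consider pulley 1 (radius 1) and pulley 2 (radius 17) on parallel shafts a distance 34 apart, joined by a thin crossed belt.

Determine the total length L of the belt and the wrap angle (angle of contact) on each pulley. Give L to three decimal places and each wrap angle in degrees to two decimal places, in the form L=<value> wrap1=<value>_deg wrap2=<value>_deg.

L=134.322 wrap1=243.93_deg wrap2=243.93_deg

crossed belt: β = asin((r1+r2)/C) = asin(18/34) = 31.9657°
wrap1 = wrap2 = π + 2β = 243.9314°
tangent length = C·cosβ = 28.8444
L = (r1+r2)·wrap + 2·C·cosβ = 18·4.2574 + 2·28.8444 = 134.3221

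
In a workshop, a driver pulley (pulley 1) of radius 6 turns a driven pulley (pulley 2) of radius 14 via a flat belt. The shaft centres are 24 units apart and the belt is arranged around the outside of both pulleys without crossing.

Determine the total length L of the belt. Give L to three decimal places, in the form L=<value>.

L=113.524

open belt: β = asin((r2−r1)/C) = asin(8/24) = 19.4712°
wrap1 = π − 2β = 141.0576°
wrap2 = π + 2β = 218.9424°
tangent length = C·cosβ = 22.6274
L = r1·wrap1 + r2·wrap2 + 2·C·cosβ = 6·2.4619 + 14·3.8213 + 2·22.6274 = 113.5241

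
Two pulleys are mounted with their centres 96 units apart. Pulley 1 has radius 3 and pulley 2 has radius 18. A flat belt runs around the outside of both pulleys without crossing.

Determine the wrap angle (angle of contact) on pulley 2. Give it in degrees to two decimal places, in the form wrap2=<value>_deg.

open belt: β = asin((r2−r1)/C) = asin(15/96) = 8.9893°
wrap1 = π − 2β = 162.0214°
wrap2 = π + 2β = 197.9786°

wrap2=197.98_deg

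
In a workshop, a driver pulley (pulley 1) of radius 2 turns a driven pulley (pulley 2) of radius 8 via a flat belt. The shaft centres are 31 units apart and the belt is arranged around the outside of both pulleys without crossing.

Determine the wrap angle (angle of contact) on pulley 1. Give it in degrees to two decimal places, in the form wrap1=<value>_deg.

open belt: β = asin((r2−r1)/C) = asin(6/31) = 11.1599°
wrap1 = π − 2β = 157.6801°
wrap2 = π + 2β = 202.3199°

wrap1=157.68_deg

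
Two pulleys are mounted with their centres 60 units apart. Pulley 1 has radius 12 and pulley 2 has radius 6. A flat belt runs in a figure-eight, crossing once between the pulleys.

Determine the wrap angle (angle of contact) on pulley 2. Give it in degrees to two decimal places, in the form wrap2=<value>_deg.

crossed belt: β = asin((r1+r2)/C) = asin(18/60) = 17.4576°
wrap1 = wrap2 = π + 2β = 214.9152°

wrap2=214.92_deg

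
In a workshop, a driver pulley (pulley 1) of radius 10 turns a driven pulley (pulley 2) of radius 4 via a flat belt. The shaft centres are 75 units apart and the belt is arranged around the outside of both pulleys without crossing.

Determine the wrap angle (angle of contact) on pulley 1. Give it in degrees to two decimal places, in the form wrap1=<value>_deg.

open belt: β = asin((r2−r1)/C) = asin(-6/75) = -4.5886°
wrap1 = π − 2β = 189.1771°
wrap2 = π + 2β = 170.8229°

wrap1=189.18_deg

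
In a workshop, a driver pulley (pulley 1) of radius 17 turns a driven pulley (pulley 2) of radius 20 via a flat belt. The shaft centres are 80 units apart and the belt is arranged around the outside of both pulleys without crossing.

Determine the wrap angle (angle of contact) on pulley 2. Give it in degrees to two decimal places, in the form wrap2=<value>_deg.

wrap2=184.30_deg

open belt: β = asin((r2−r1)/C) = asin(3/80) = 2.1491°
wrap1 = π − 2β = 175.7018°
wrap2 = π + 2β = 184.2982°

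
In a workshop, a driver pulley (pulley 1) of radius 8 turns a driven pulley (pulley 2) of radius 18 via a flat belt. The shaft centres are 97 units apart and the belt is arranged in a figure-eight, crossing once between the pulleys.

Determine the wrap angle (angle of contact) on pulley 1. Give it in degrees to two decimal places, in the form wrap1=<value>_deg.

crossed belt: β = asin((r1+r2)/C) = asin(26/97) = 15.5477°
wrap1 = wrap2 = π + 2β = 211.0955°

wrap1=211.10_deg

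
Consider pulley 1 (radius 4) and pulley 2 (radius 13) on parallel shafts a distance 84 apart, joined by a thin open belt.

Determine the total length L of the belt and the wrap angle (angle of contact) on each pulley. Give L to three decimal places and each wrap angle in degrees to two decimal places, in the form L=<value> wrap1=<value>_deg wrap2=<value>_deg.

open belt: β = asin((r2−r1)/C) = asin(9/84) = 6.1506°
wrap1 = π − 2β = 167.6987°
wrap2 = π + 2β = 192.3013°
tangent length = C·cosβ = 83.5165
L = r1·wrap1 + r2·wrap2 + 2·C·cosβ = 4·2.9269 + 13·3.3563 + 2·83.5165 = 222.3723

L=222.372 wrap1=167.70_deg wrap2=192.30_deg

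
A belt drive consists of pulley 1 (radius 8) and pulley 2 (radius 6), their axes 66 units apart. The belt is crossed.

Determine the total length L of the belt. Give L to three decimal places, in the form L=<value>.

L=178.963

crossed belt: β = asin((r1+r2)/C) = asin(14/66) = 12.2467°
wrap1 = wrap2 = π + 2β = 204.4934°
tangent length = C·cosβ = 64.4981
L = (r1+r2)·wrap + 2·C·cosβ = 14·3.5691 + 2·64.4981 = 178.9633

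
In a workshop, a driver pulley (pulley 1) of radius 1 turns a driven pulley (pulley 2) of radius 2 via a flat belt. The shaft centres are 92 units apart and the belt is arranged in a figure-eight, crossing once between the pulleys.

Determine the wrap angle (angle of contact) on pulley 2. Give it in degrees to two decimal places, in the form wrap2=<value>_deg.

wrap2=183.74_deg

crossed belt: β = asin((r1+r2)/C) = asin(3/92) = 1.8687°
wrap1 = wrap2 = π + 2β = 183.7373°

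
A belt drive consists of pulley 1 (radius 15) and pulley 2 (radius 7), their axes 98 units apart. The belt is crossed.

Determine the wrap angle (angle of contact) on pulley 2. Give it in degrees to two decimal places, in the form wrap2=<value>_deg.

wrap2=205.95_deg

crossed belt: β = asin((r1+r2)/C) = asin(22/98) = 12.9729°
wrap1 = wrap2 = π + 2β = 205.9458°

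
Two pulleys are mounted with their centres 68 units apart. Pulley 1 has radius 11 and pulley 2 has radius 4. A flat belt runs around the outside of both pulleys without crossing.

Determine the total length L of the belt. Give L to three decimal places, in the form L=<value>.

L=183.845

open belt: β = asin((r2−r1)/C) = asin(-7/68) = -5.9086°
wrap1 = π − 2β = 191.8171°
wrap2 = π + 2β = 168.1829°
tangent length = C·cosβ = 67.6387
L = r1·wrap1 + r2·wrap2 + 2·C·cosβ = 11·3.3478 + 4·2.9353 + 2·67.6387 = 183.8451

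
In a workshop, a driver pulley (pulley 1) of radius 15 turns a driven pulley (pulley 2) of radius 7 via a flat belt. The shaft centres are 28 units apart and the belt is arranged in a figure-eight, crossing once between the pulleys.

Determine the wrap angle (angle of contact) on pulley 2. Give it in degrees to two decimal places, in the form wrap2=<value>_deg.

crossed belt: β = asin((r1+r2)/C) = asin(22/28) = 51.7868°
wrap1 = wrap2 = π + 2β = 283.5736°

wrap2=283.57_deg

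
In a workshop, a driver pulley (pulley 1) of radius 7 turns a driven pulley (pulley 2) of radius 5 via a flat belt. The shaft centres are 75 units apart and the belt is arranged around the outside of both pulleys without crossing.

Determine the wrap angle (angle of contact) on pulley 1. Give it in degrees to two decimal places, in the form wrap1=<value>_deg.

wrap1=183.06_deg

open belt: β = asin((r2−r1)/C) = asin(-2/75) = -1.5281°
wrap1 = π − 2β = 183.0561°
wrap2 = π + 2β = 176.9439°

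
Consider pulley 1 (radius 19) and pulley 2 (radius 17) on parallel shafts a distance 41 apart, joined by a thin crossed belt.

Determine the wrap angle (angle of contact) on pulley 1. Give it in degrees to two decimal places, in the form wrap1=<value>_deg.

crossed belt: β = asin((r1+r2)/C) = asin(36/41) = 61.4079°
wrap1 = wrap2 = π + 2β = 302.8158°

wrap1=302.82_deg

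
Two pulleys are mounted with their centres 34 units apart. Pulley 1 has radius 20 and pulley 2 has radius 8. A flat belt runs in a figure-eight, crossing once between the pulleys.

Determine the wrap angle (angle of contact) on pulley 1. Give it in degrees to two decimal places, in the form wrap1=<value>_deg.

wrap1=290.88_deg

crossed belt: β = asin((r1+r2)/C) = asin(28/34) = 55.4397°
wrap1 = wrap2 = π + 2β = 290.8794°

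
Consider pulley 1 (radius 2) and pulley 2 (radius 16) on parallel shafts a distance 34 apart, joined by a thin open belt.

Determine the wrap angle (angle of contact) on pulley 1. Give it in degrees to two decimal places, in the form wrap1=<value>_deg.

wrap1=131.37_deg

open belt: β = asin((r2−r1)/C) = asin(14/34) = 24.3157°
wrap1 = π − 2β = 131.3685°
wrap2 = π + 2β = 228.6315°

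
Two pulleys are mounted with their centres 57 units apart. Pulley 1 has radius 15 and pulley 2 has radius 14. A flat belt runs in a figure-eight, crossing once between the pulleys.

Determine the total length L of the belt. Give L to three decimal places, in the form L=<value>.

crossed belt: β = asin((r1+r2)/C) = asin(29/57) = 30.5821°
wrap1 = wrap2 = π + 2β = 241.1641°
tangent length = C·cosβ = 49.0714
L = (r1+r2)·wrap + 2·C·cosβ = 29·4.2091 + 2·49.0714 = 220.2069

L=220.207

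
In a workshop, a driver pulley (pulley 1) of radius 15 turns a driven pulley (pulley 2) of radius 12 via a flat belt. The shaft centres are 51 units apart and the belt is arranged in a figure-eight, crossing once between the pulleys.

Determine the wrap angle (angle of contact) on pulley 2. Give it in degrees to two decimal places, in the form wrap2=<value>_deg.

crossed belt: β = asin((r1+r2)/C) = asin(27/51) = 31.9657°
wrap1 = wrap2 = π + 2β = 243.9314°

wrap2=243.93_deg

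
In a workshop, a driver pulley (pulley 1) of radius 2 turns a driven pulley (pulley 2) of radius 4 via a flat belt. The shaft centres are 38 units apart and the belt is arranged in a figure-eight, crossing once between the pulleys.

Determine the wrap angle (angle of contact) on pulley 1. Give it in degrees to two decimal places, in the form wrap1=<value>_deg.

crossed belt: β = asin((r1+r2)/C) = asin(6/38) = 9.0847°
wrap1 = wrap2 = π + 2β = 198.1694°

wrap1=198.17_deg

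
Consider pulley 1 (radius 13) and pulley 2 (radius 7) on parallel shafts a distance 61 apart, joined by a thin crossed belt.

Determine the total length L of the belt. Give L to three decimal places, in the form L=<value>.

crossed belt: β = asin((r1+r2)/C) = asin(20/61) = 19.1395°
wrap1 = wrap2 = π + 2β = 218.2789°
tangent length = C·cosβ = 57.6281
L = (r1+r2)·wrap + 2·C·cosβ = 20·3.8097 + 2·57.6281 = 191.4500

L=191.450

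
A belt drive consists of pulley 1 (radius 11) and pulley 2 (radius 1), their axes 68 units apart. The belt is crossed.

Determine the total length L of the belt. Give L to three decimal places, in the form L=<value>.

L=175.822

crossed belt: β = asin((r1+r2)/C) = asin(12/68) = 10.1642°
wrap1 = wrap2 = π + 2β = 200.3285°
tangent length = C·cosβ = 66.9328
L = (r1+r2)·wrap + 2·C·cosβ = 12·3.4964 + 2·66.9328 = 175.8223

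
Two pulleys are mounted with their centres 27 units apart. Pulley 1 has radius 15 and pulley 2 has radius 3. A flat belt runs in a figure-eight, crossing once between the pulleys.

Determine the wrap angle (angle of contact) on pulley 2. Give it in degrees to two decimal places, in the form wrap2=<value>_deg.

crossed belt: β = asin((r1+r2)/C) = asin(18/27) = 41.8103°
wrap1 = wrap2 = π + 2β = 263.6206°

wrap2=263.62_deg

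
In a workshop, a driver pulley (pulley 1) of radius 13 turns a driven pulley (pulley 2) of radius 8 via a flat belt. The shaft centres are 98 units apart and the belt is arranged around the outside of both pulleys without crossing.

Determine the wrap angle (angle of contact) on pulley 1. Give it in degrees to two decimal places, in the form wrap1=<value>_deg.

wrap1=185.85_deg

open belt: β = asin((r2−r1)/C) = asin(-5/98) = -2.9245°
wrap1 = π − 2β = 185.8490°
wrap2 = π + 2β = 174.1510°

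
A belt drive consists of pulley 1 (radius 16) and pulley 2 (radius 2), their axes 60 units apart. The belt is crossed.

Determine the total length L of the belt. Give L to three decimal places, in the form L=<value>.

crossed belt: β = asin((r1+r2)/C) = asin(18/60) = 17.4576°
wrap1 = wrap2 = π + 2β = 214.9152°
tangent length = C·cosβ = 57.2364
L = (r1+r2)·wrap + 2·C·cosβ = 18·3.7510 + 2·57.2364 = 181.9903

L=181.990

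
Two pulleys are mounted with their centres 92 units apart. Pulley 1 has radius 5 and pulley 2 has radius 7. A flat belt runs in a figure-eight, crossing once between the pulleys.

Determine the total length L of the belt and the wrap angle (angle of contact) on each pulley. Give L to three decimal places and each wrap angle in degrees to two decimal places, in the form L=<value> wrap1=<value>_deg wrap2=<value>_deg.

crossed belt: β = asin((r1+r2)/C) = asin(12/92) = 7.4947°
wrap1 = wrap2 = π + 2β = 194.9894°
tangent length = C·cosβ = 91.2140
L = (r1+r2)·wrap + 2·C·cosβ = 12·3.4032 + 2·91.2140 = 223.2666

L=223.267 wrap1=194.99_deg wrap2=194.99_deg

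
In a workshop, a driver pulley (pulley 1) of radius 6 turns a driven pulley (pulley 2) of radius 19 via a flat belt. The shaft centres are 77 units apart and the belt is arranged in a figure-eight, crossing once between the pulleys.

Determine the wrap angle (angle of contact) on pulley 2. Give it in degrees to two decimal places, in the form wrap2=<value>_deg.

crossed belt: β = asin((r1+r2)/C) = asin(25/77) = 18.9459°
wrap1 = wrap2 = π + 2β = 217.8918°

wrap2=217.89_deg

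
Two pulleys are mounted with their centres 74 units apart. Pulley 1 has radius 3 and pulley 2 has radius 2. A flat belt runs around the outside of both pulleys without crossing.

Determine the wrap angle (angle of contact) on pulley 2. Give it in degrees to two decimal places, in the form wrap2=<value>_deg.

open belt: β = asin((r2−r1)/C) = asin(-1/74) = -0.7743°
wrap1 = π − 2β = 181.5486°
wrap2 = π + 2β = 178.4514°

wrap2=178.45_deg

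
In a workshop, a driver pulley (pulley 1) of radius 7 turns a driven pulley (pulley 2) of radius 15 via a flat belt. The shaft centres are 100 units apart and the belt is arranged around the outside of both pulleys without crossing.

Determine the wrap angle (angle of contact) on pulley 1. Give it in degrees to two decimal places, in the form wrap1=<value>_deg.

open belt: β = asin((r2−r1)/C) = asin(8/100) = 4.5886°
wrap1 = π − 2β = 170.8229°
wrap2 = π + 2β = 189.1771°

wrap1=170.82_deg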